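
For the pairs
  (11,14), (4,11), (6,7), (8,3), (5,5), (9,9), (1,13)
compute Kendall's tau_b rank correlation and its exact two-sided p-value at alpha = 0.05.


Step 1: Enumerate the 21 unordered pairs (i,j) with i<j and classify each by sign(x_j-x_i) * sign(y_j-y_i).
  (1,2):dx=-7,dy=-3->C; (1,3):dx=-5,dy=-7->C; (1,4):dx=-3,dy=-11->C; (1,5):dx=-6,dy=-9->C
  (1,6):dx=-2,dy=-5->C; (1,7):dx=-10,dy=-1->C; (2,3):dx=+2,dy=-4->D; (2,4):dx=+4,dy=-8->D
  (2,5):dx=+1,dy=-6->D; (2,6):dx=+5,dy=-2->D; (2,7):dx=-3,dy=+2->D; (3,4):dx=+2,dy=-4->D
  (3,5):dx=-1,dy=-2->C; (3,6):dx=+3,dy=+2->C; (3,7):dx=-5,dy=+6->D; (4,5):dx=-3,dy=+2->D
  (4,6):dx=+1,dy=+6->C; (4,7):dx=-7,dy=+10->D; (5,6):dx=+4,dy=+4->C; (5,7):dx=-4,dy=+8->D
  (6,7):dx=-8,dy=+4->D
Step 2: C = 10, D = 11, total pairs = 21.
Step 3: tau = (C - D)/(n(n-1)/2) = (10 - 11)/21 = -0.047619.
Step 4: Exact two-sided p-value (enumerate n! = 5040 permutations of y under H0): p = 1.000000.
Step 5: alpha = 0.05. fail to reject H0.

tau_b = -0.0476 (C=10, D=11), p = 1.000000, fail to reject H0.


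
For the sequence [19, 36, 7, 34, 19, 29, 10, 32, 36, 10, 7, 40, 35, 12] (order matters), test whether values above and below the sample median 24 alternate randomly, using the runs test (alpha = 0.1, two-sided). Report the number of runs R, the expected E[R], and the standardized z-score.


Step 1: Compute median = 24; label A = above, B = below.
Labels in order: BABABABAABBAAB  (n_A = 7, n_B = 7)
Step 2: Count runs R = 11.
Step 3: Under H0 (random ordering), E[R] = 2*n_A*n_B/(n_A+n_B) + 1 = 2*7*7/14 + 1 = 8.0000.
        Var[R] = 2*n_A*n_B*(2*n_A*n_B - n_A - n_B) / ((n_A+n_B)^2 * (n_A+n_B-1)) = 8232/2548 = 3.2308.
        SD[R] = 1.7974.
Step 4: Continuity-corrected z = (R - 0.5 - E[R]) / SD[R] = (11 - 0.5 - 8.0000) / 1.7974 = 1.3909.
Step 5: Two-sided p-value via normal approximation = 2*(1 - Phi(|z|)) = 0.164264.
Step 6: alpha = 0.1. fail to reject H0.

R = 11, z = 1.3909, p = 0.164264, fail to reject H0.


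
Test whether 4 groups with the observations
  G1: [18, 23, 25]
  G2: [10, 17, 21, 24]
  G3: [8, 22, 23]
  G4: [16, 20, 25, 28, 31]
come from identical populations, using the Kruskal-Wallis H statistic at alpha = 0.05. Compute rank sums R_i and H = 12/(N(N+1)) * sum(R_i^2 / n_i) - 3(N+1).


Step 1: Combine all N = 15 observations and assign midranks.
sorted (value, group, rank): (8,G3,1), (10,G2,2), (16,G4,3), (17,G2,4), (18,G1,5), (20,G4,6), (21,G2,7), (22,G3,8), (23,G1,9.5), (23,G3,9.5), (24,G2,11), (25,G1,12.5), (25,G4,12.5), (28,G4,14), (31,G4,15)
Step 2: Sum ranks within each group.
R_1 = 27 (n_1 = 3)
R_2 = 24 (n_2 = 4)
R_3 = 18.5 (n_3 = 3)
R_4 = 50.5 (n_4 = 5)
Step 3: H = 12/(N(N+1)) * sum(R_i^2/n_i) - 3(N+1)
     = 12/(15*16) * (27^2/3 + 24^2/4 + 18.5^2/3 + 50.5^2/5) - 3*16
     = 0.050000 * 1011.13 - 48
     = 2.556667.
Step 4: Ties present; correction factor C = 1 - 12/(15^3 - 15) = 0.996429. Corrected H = 2.556667 / 0.996429 = 2.565830.
Step 5: Under H0, H ~ chi^2(3); p-value = 0.463511.
Step 6: alpha = 0.05. fail to reject H0.

H = 2.5658, df = 3, p = 0.463511, fail to reject H0.


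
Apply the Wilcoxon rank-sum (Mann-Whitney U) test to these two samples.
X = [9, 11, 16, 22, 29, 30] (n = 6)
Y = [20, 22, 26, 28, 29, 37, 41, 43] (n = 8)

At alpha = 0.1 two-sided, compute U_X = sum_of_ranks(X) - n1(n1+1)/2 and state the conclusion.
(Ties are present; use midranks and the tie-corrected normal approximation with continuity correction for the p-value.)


Step 1: Combine and sort all 14 observations; assign midranks.
sorted (value, group): (9,X), (11,X), (16,X), (20,Y), (22,X), (22,Y), (26,Y), (28,Y), (29,X), (29,Y), (30,X), (37,Y), (41,Y), (43,Y)
ranks: 9->1, 11->2, 16->3, 20->4, 22->5.5, 22->5.5, 26->7, 28->8, 29->9.5, 29->9.5, 30->11, 37->12, 41->13, 43->14
Step 2: Rank sum for X: R1 = 1 + 2 + 3 + 5.5 + 9.5 + 11 = 32.
Step 3: U_X = R1 - n1(n1+1)/2 = 32 - 6*7/2 = 32 - 21 = 11.
       U_Y = n1*n2 - U_X = 48 - 11 = 37.
Step 4: Ties are present, so use the tie-corrected normal approximation (with continuity correction) for the p-value.
Step 5: p-value = 0.105813; compare to alpha = 0.1. fail to reject H0.

U_X = 11, p = 0.105813, fail to reject H0 at alpha = 0.1.


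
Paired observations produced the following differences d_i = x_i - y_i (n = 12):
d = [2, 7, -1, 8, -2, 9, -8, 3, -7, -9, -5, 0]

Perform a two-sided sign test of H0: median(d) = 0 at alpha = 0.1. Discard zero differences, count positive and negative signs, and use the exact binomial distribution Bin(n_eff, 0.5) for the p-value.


Step 1: Discard zero differences. Original n = 12; n_eff = number of nonzero differences = 11.
Nonzero differences (with sign): +2, +7, -1, +8, -2, +9, -8, +3, -7, -9, -5
Step 2: Count signs: positive = 5, negative = 6.
Step 3: Under H0: P(positive) = 0.5, so the number of positives S ~ Bin(11, 0.5).
Step 4: Two-sided exact p-value = sum of Bin(11,0.5) probabilities at or below the observed probability = 1.000000.
Step 5: alpha = 0.1. fail to reject H0.

n_eff = 11, pos = 5, neg = 6, p = 1.000000, fail to reject H0.


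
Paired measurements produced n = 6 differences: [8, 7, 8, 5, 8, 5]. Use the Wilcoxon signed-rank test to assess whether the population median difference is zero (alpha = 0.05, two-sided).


Step 1: Drop any zero differences (none here) and take |d_i|.
|d| = [8, 7, 8, 5, 8, 5]
Step 2: Midrank |d_i| (ties get averaged ranks).
ranks: |8|->5, |7|->3, |8|->5, |5|->1.5, |8|->5, |5|->1.5
Step 3: Attach original signs; sum ranks with positive sign and with negative sign.
W+ = 5 + 3 + 5 + 1.5 + 5 + 1.5 = 21
W- = 0 = 0
(Check: W+ + W- = 21 should equal n(n+1)/2 = 21.)
Step 4: Test statistic W = min(W+, W-) = 0.
Step 5: Ties in |d|, so use the tie-corrected normal approximation.
        E[W] = n(n+1)/4 = 6*7/4 = 10.5.
        Tie groups: |d|=5 (t=2), |d|=8 (t=3); sum(t^3 - t) = 30.
        Var[W] = n(n+1)(2n+1)/24 - sum(t^3-t)/48 = 546/24 - 30/48 = 22.125.
        z = (W - E[W]) / sqrt(Var[W]) = (0 - 10.5) / 4.7037 = -2.2323.
        Two-sided p = 2*Phi(z) = 0.025597.
Step 6: alpha = 0.05. reject H0.

W+ = 21, W- = 0, W = min = 0, p = 0.025597, reject H0.


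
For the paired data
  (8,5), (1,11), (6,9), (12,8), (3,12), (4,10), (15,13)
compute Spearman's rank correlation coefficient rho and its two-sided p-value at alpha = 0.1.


Step 1: Rank x and y separately (midranks; no ties here).
rank(x): 8->5, 1->1, 6->4, 12->6, 3->2, 4->3, 15->7
rank(y): 5->1, 11->5, 9->3, 8->2, 12->6, 10->4, 13->7
Step 2: d_i = R_x(i) - R_y(i); compute d_i^2.
  (5-1)^2=16, (1-5)^2=16, (4-3)^2=1, (6-2)^2=16, (2-6)^2=16, (3-4)^2=1, (7-7)^2=0
sum(d^2) = 66.
Step 3: rho = 1 - 6*66 / (7*(7^2 - 1)) = 1 - 396/336 = -0.178571.
Step 4: Under H0, t = rho * sqrt((n-2)/(1-rho^2)) = -0.4058 ~ t(5).
Step 5: Two-sided p-value from the t-distribution with 5 df = 0.701658.
Step 6: alpha = 0.1. fail to reject H0.

rho = -0.1786, p = 0.701658, fail to reject H0 at alpha = 0.1.


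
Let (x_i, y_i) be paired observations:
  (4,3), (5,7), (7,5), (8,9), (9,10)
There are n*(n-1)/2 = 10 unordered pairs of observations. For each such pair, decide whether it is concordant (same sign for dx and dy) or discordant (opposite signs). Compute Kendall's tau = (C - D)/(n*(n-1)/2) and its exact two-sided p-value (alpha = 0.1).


Step 1: Enumerate the 10 unordered pairs (i,j) with i<j and classify each by sign(x_j-x_i) * sign(y_j-y_i).
  (1,2):dx=+1,dy=+4->C; (1,3):dx=+3,dy=+2->C; (1,4):dx=+4,dy=+6->C; (1,5):dx=+5,dy=+7->C
  (2,3):dx=+2,dy=-2->D; (2,4):dx=+3,dy=+2->C; (2,5):dx=+4,dy=+3->C; (3,4):dx=+1,dy=+4->C
  (3,5):dx=+2,dy=+5->C; (4,5):dx=+1,dy=+1->C
Step 2: C = 9, D = 1, total pairs = 10.
Step 3: tau = (C - D)/(n(n-1)/2) = (9 - 1)/10 = 0.800000.
Step 4: Exact two-sided p-value (enumerate n! = 120 permutations of y under H0): p = 0.083333.
Step 5: alpha = 0.1. reject H0.

tau_b = 0.8000 (C=9, D=1), p = 0.083333, reject H0.


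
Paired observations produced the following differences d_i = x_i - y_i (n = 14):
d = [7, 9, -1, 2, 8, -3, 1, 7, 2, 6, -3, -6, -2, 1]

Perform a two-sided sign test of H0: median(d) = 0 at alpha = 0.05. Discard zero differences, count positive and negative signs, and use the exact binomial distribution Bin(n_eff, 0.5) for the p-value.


Step 1: Discard zero differences. Original n = 14; n_eff = number of nonzero differences = 14.
Nonzero differences (with sign): +7, +9, -1, +2, +8, -3, +1, +7, +2, +6, -3, -6, -2, +1
Step 2: Count signs: positive = 9, negative = 5.
Step 3: Under H0: P(positive) = 0.5, so the number of positives S ~ Bin(14, 0.5).
Step 4: Two-sided exact p-value = sum of Bin(14,0.5) probabilities at or below the observed probability = 0.423950.
Step 5: alpha = 0.05. fail to reject H0.

n_eff = 14, pos = 9, neg = 5, p = 0.423950, fail to reject H0.


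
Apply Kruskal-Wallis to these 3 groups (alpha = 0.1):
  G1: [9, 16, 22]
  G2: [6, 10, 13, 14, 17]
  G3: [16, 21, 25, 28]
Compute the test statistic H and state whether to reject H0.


Step 1: Combine all N = 12 observations and assign midranks.
sorted (value, group, rank): (6,G2,1), (9,G1,2), (10,G2,3), (13,G2,4), (14,G2,5), (16,G1,6.5), (16,G3,6.5), (17,G2,8), (21,G3,9), (22,G1,10), (25,G3,11), (28,G3,12)
Step 2: Sum ranks within each group.
R_1 = 18.5 (n_1 = 3)
R_2 = 21 (n_2 = 5)
R_3 = 38.5 (n_3 = 4)
Step 3: H = 12/(N(N+1)) * sum(R_i^2/n_i) - 3(N+1)
     = 12/(12*13) * (18.5^2/3 + 21^2/5 + 38.5^2/4) - 3*13
     = 0.076923 * 572.846 - 39
     = 5.065064.
Step 4: Ties present; correction factor C = 1 - 6/(12^3 - 12) = 0.996503. Corrected H = 5.065064 / 0.996503 = 5.082836.
Step 5: Under H0, H ~ chi^2(2); p-value = 0.078755.
Step 6: alpha = 0.1. reject H0.

H = 5.0828, df = 2, p = 0.078755, reject H0.


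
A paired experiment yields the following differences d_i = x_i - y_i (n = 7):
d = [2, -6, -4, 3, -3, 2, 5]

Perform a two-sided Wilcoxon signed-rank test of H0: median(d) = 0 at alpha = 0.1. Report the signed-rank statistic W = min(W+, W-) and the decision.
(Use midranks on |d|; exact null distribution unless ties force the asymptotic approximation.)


Step 1: Drop any zero differences (none here) and take |d_i|.
|d| = [2, 6, 4, 3, 3, 2, 5]
Step 2: Midrank |d_i| (ties get averaged ranks).
ranks: |2|->1.5, |6|->7, |4|->5, |3|->3.5, |3|->3.5, |2|->1.5, |5|->6
Step 3: Attach original signs; sum ranks with positive sign and with negative sign.
W+ = 1.5 + 3.5 + 1.5 + 6 = 12.5
W- = 7 + 5 + 3.5 = 15.5
(Check: W+ + W- = 28 should equal n(n+1)/2 = 28.)
Step 4: Test statistic W = min(W+, W-) = 12.5.
Step 5: Ties in |d|, so use the tie-corrected normal approximation.
        E[W] = n(n+1)/4 = 7*8/4 = 14.
        Tie groups: |d|=2 (t=2), |d|=3 (t=2); sum(t^3 - t) = 12.
        Var[W] = n(n+1)(2n+1)/24 - sum(t^3-t)/48 = 840/24 - 12/48 = 34.75.
        z = (W - E[W]) / sqrt(Var[W]) = (12.5 - 14) / 5.8949 = -0.2545.
        Two-sided p = 2*Phi(z) = 0.799143.
Step 6: alpha = 0.1. fail to reject H0.

W+ = 12.5, W- = 15.5, W = min = 12.5, p = 0.799143, fail to reject H0.


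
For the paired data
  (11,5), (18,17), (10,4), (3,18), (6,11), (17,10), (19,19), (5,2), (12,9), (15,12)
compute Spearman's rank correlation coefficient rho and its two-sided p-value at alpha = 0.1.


Step 1: Rank x and y separately (midranks; no ties here).
rank(x): 11->5, 18->9, 10->4, 3->1, 6->3, 17->8, 19->10, 5->2, 12->6, 15->7
rank(y): 5->3, 17->8, 4->2, 18->9, 11->6, 10->5, 19->10, 2->1, 9->4, 12->7
Step 2: d_i = R_x(i) - R_y(i); compute d_i^2.
  (5-3)^2=4, (9-8)^2=1, (4-2)^2=4, (1-9)^2=64, (3-6)^2=9, (8-5)^2=9, (10-10)^2=0, (2-1)^2=1, (6-4)^2=4, (7-7)^2=0
sum(d^2) = 96.
Step 3: rho = 1 - 6*96 / (10*(10^2 - 1)) = 1 - 576/990 = 0.418182.
Step 4: Under H0, t = rho * sqrt((n-2)/(1-rho^2)) = 1.3021 ~ t(8).
Step 5: Two-sided p-value from the t-distribution with 8 df = 0.229113.
Step 6: alpha = 0.1. fail to reject H0.

rho = 0.4182, p = 0.229113, fail to reject H0 at alpha = 0.1.


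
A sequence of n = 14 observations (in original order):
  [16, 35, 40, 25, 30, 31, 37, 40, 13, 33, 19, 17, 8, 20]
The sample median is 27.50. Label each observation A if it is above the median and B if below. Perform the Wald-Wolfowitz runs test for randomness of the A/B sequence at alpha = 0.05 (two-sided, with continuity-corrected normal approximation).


Step 1: Compute median = 27.50; label A = above, B = below.
Labels in order: BAABAAAABABBBB  (n_A = 7, n_B = 7)
Step 2: Count runs R = 7.
Step 3: Under H0 (random ordering), E[R] = 2*n_A*n_B/(n_A+n_B) + 1 = 2*7*7/14 + 1 = 8.0000.
        Var[R] = 2*n_A*n_B*(2*n_A*n_B - n_A - n_B) / ((n_A+n_B)^2 * (n_A+n_B-1)) = 8232/2548 = 3.2308.
        SD[R] = 1.7974.
Step 4: Continuity-corrected z = (R + 0.5 - E[R]) / SD[R] = (7 + 0.5 - 8.0000) / 1.7974 = -0.2782.
Step 5: Two-sided p-value via normal approximation = 2*(1 - Phi(|z|)) = 0.780879.
Step 6: alpha = 0.05. fail to reject H0.

R = 7, z = -0.2782, p = 0.780879, fail to reject H0.


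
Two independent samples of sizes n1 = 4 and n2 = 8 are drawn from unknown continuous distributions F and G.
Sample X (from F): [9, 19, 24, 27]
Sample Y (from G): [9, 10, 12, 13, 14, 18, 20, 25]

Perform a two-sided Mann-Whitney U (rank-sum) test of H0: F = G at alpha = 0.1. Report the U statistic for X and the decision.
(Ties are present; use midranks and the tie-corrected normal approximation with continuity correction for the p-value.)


Step 1: Combine and sort all 12 observations; assign midranks.
sorted (value, group): (9,X), (9,Y), (10,Y), (12,Y), (13,Y), (14,Y), (18,Y), (19,X), (20,Y), (24,X), (25,Y), (27,X)
ranks: 9->1.5, 9->1.5, 10->3, 12->4, 13->5, 14->6, 18->7, 19->8, 20->9, 24->10, 25->11, 27->12
Step 2: Rank sum for X: R1 = 1.5 + 8 + 10 + 12 = 31.5.
Step 3: U_X = R1 - n1(n1+1)/2 = 31.5 - 4*5/2 = 31.5 - 10 = 21.5.
       U_Y = n1*n2 - U_X = 32 - 21.5 = 10.5.
Step 4: Ties are present, so use the tie-corrected normal approximation (with continuity correction) for the p-value.
Step 5: p-value = 0.394938; compare to alpha = 0.1. fail to reject H0.

U_X = 21.5, p = 0.394938, fail to reject H0 at alpha = 0.1.


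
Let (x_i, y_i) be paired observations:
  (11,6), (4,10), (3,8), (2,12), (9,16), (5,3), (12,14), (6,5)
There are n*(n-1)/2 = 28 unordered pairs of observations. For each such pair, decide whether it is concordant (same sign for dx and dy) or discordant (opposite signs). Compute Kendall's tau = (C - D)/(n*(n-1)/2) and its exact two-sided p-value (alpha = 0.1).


Step 1: Enumerate the 28 unordered pairs (i,j) with i<j and classify each by sign(x_j-x_i) * sign(y_j-y_i).
  (1,2):dx=-7,dy=+4->D; (1,3):dx=-8,dy=+2->D; (1,4):dx=-9,dy=+6->D; (1,5):dx=-2,dy=+10->D
  (1,6):dx=-6,dy=-3->C; (1,7):dx=+1,dy=+8->C; (1,8):dx=-5,dy=-1->C; (2,3):dx=-1,dy=-2->C
  (2,4):dx=-2,dy=+2->D; (2,5):dx=+5,dy=+6->C; (2,6):dx=+1,dy=-7->D; (2,7):dx=+8,dy=+4->C
  (2,8):dx=+2,dy=-5->D; (3,4):dx=-1,dy=+4->D; (3,5):dx=+6,dy=+8->C; (3,6):dx=+2,dy=-5->D
  (3,7):dx=+9,dy=+6->C; (3,8):dx=+3,dy=-3->D; (4,5):dx=+7,dy=+4->C; (4,6):dx=+3,dy=-9->D
  (4,7):dx=+10,dy=+2->C; (4,8):dx=+4,dy=-7->D; (5,6):dx=-4,dy=-13->C; (5,7):dx=+3,dy=-2->D
  (5,8):dx=-3,dy=-11->C; (6,7):dx=+7,dy=+11->C; (6,8):dx=+1,dy=+2->C; (7,8):dx=-6,dy=-9->C
Step 2: C = 15, D = 13, total pairs = 28.
Step 3: tau = (C - D)/(n(n-1)/2) = (15 - 13)/28 = 0.071429.
Step 4: Exact two-sided p-value (enumerate n! = 40320 permutations of y under H0): p = 0.904861.
Step 5: alpha = 0.1. fail to reject H0.

tau_b = 0.0714 (C=15, D=13), p = 0.904861, fail to reject H0.


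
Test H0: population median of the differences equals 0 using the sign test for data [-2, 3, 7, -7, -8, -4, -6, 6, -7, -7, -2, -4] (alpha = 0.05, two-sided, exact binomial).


Step 1: Discard zero differences. Original n = 12; n_eff = number of nonzero differences = 12.
Nonzero differences (with sign): -2, +3, +7, -7, -8, -4, -6, +6, -7, -7, -2, -4
Step 2: Count signs: positive = 3, negative = 9.
Step 3: Under H0: P(positive) = 0.5, so the number of positives S ~ Bin(12, 0.5).
Step 4: Two-sided exact p-value = sum of Bin(12,0.5) probabilities at or below the observed probability = 0.145996.
Step 5: alpha = 0.05. fail to reject H0.

n_eff = 12, pos = 3, neg = 9, p = 0.145996, fail to reject H0.


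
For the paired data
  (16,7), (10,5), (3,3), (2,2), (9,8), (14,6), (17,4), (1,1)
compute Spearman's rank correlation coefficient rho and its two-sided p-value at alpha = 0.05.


Step 1: Rank x and y separately (midranks; no ties here).
rank(x): 16->7, 10->5, 3->3, 2->2, 9->4, 14->6, 17->8, 1->1
rank(y): 7->7, 5->5, 3->3, 2->2, 8->8, 6->6, 4->4, 1->1
Step 2: d_i = R_x(i) - R_y(i); compute d_i^2.
  (7-7)^2=0, (5-5)^2=0, (3-3)^2=0, (2-2)^2=0, (4-8)^2=16, (6-6)^2=0, (8-4)^2=16, (1-1)^2=0
sum(d^2) = 32.
Step 3: rho = 1 - 6*32 / (8*(8^2 - 1)) = 1 - 192/504 = 0.619048.
Step 4: Under H0, t = rho * sqrt((n-2)/(1-rho^2)) = 1.9308 ~ t(6).
Step 5: Two-sided p-value from the t-distribution with 6 df = 0.101733.
Step 6: alpha = 0.05. fail to reject H0.

rho = 0.6190, p = 0.101733, fail to reject H0 at alpha = 0.05.


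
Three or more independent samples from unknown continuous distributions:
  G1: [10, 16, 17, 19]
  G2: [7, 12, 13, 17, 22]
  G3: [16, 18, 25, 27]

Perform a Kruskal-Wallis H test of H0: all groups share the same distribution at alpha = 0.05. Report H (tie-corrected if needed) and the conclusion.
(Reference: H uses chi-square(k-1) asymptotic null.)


Step 1: Combine all N = 13 observations and assign midranks.
sorted (value, group, rank): (7,G2,1), (10,G1,2), (12,G2,3), (13,G2,4), (16,G1,5.5), (16,G3,5.5), (17,G1,7.5), (17,G2,7.5), (18,G3,9), (19,G1,10), (22,G2,11), (25,G3,12), (27,G3,13)
Step 2: Sum ranks within each group.
R_1 = 25 (n_1 = 4)
R_2 = 26.5 (n_2 = 5)
R_3 = 39.5 (n_3 = 4)
Step 3: H = 12/(N(N+1)) * sum(R_i^2/n_i) - 3(N+1)
     = 12/(13*14) * (25^2/4 + 26.5^2/5 + 39.5^2/4) - 3*14
     = 0.065934 * 686.763 - 42
     = 3.281044.
Step 4: Ties present; correction factor C = 1 - 12/(13^3 - 13) = 0.994505. Corrected H = 3.281044 / 0.994505 = 3.299171.
Step 5: Under H0, H ~ chi^2(2); p-value = 0.192130.
Step 6: alpha = 0.05. fail to reject H0.

H = 3.2992, df = 2, p = 0.192130, fail to reject H0.


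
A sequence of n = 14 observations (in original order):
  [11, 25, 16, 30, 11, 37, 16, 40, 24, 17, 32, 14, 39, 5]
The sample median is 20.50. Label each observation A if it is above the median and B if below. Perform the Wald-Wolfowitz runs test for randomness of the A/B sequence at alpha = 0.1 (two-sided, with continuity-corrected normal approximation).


Step 1: Compute median = 20.50; label A = above, B = below.
Labels in order: BABABABAABABAB  (n_A = 7, n_B = 7)
Step 2: Count runs R = 13.
Step 3: Under H0 (random ordering), E[R] = 2*n_A*n_B/(n_A+n_B) + 1 = 2*7*7/14 + 1 = 8.0000.
        Var[R] = 2*n_A*n_B*(2*n_A*n_B - n_A - n_B) / ((n_A+n_B)^2 * (n_A+n_B-1)) = 8232/2548 = 3.2308.
        SD[R] = 1.7974.
Step 4: Continuity-corrected z = (R - 0.5 - E[R]) / SD[R] = (13 - 0.5 - 8.0000) / 1.7974 = 2.5036.
Step 5: Two-sided p-value via normal approximation = 2*(1 - Phi(|z|)) = 0.012295.
Step 6: alpha = 0.1. reject H0.

R = 13, z = 2.5036, p = 0.012295, reject H0.


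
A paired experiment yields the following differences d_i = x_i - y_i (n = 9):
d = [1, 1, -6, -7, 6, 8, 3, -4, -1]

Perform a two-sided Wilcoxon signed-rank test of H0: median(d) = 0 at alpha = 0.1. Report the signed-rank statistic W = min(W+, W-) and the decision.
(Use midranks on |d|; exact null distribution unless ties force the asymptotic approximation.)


Step 1: Drop any zero differences (none here) and take |d_i|.
|d| = [1, 1, 6, 7, 6, 8, 3, 4, 1]
Step 2: Midrank |d_i| (ties get averaged ranks).
ranks: |1|->2, |1|->2, |6|->6.5, |7|->8, |6|->6.5, |8|->9, |3|->4, |4|->5, |1|->2
Step 3: Attach original signs; sum ranks with positive sign and with negative sign.
W+ = 2 + 2 + 6.5 + 9 + 4 = 23.5
W- = 6.5 + 8 + 5 + 2 = 21.5
(Check: W+ + W- = 45 should equal n(n+1)/2 = 45.)
Step 4: Test statistic W = min(W+, W-) = 21.5.
Step 5: Ties in |d|, so use the tie-corrected normal approximation.
        E[W] = n(n+1)/4 = 9*10/4 = 22.5.
        Tie groups: |d|=1 (t=3), |d|=6 (t=2); sum(t^3 - t) = 30.
        Var[W] = n(n+1)(2n+1)/24 - sum(t^3-t)/48 = 1710/24 - 30/48 = 70.625.
        z = (W - E[W]) / sqrt(Var[W]) = (21.5 - 22.5) / 8.4039 = -0.1190.
        Two-sided p = 2*Phi(z) = 0.905281.
Step 6: alpha = 0.1. fail to reject H0.

W+ = 23.5, W- = 21.5, W = min = 21.5, p = 0.905281, fail to reject H0.


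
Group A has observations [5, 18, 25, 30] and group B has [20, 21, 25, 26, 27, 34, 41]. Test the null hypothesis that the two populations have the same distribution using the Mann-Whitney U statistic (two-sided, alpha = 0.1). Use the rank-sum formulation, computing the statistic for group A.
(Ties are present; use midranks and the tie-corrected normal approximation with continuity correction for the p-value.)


Step 1: Combine and sort all 11 observations; assign midranks.
sorted (value, group): (5,X), (18,X), (20,Y), (21,Y), (25,X), (25,Y), (26,Y), (27,Y), (30,X), (34,Y), (41,Y)
ranks: 5->1, 18->2, 20->3, 21->4, 25->5.5, 25->5.5, 26->7, 27->8, 30->9, 34->10, 41->11
Step 2: Rank sum for X: R1 = 1 + 2 + 5.5 + 9 = 17.5.
Step 3: U_X = R1 - n1(n1+1)/2 = 17.5 - 4*5/2 = 17.5 - 10 = 7.5.
       U_Y = n1*n2 - U_X = 28 - 7.5 = 20.5.
Step 4: Ties are present, so use the tie-corrected normal approximation (with continuity correction) for the p-value.
Step 5: p-value = 0.255756; compare to alpha = 0.1. fail to reject H0.

U_X = 7.5, p = 0.255756, fail to reject H0 at alpha = 0.1.


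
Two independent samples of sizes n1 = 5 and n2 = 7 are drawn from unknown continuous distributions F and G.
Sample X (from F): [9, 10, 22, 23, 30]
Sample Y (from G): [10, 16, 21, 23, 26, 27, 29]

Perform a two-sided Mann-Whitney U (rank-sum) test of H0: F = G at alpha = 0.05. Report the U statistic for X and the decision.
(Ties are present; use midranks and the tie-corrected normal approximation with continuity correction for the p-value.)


Step 1: Combine and sort all 12 observations; assign midranks.
sorted (value, group): (9,X), (10,X), (10,Y), (16,Y), (21,Y), (22,X), (23,X), (23,Y), (26,Y), (27,Y), (29,Y), (30,X)
ranks: 9->1, 10->2.5, 10->2.5, 16->4, 21->5, 22->6, 23->7.5, 23->7.5, 26->9, 27->10, 29->11, 30->12
Step 2: Rank sum for X: R1 = 1 + 2.5 + 6 + 7.5 + 12 = 29.
Step 3: U_X = R1 - n1(n1+1)/2 = 29 - 5*6/2 = 29 - 15 = 14.
       U_Y = n1*n2 - U_X = 35 - 14 = 21.
Step 4: Ties are present, so use the tie-corrected normal approximation (with continuity correction) for the p-value.
Step 5: p-value = 0.624905; compare to alpha = 0.05. fail to reject H0.

U_X = 14, p = 0.624905, fail to reject H0 at alpha = 0.05.


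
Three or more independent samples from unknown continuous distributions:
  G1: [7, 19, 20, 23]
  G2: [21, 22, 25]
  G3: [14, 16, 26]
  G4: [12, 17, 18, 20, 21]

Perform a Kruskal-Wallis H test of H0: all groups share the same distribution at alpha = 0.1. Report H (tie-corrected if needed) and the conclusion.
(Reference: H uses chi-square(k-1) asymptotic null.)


Step 1: Combine all N = 15 observations and assign midranks.
sorted (value, group, rank): (7,G1,1), (12,G4,2), (14,G3,3), (16,G3,4), (17,G4,5), (18,G4,6), (19,G1,7), (20,G1,8.5), (20,G4,8.5), (21,G2,10.5), (21,G4,10.5), (22,G2,12), (23,G1,13), (25,G2,14), (26,G3,15)
Step 2: Sum ranks within each group.
R_1 = 29.5 (n_1 = 4)
R_2 = 36.5 (n_2 = 3)
R_3 = 22 (n_3 = 3)
R_4 = 32 (n_4 = 5)
Step 3: H = 12/(N(N+1)) * sum(R_i^2/n_i) - 3(N+1)
     = 12/(15*16) * (29.5^2/4 + 36.5^2/3 + 22^2/3 + 32^2/5) - 3*16
     = 0.050000 * 1027.78 - 48
     = 3.388958.
Step 4: Ties present; correction factor C = 1 - 12/(15^3 - 15) = 0.996429. Corrected H = 3.388958 / 0.996429 = 3.401105.
Step 5: Under H0, H ~ chi^2(3); p-value = 0.333817.
Step 6: alpha = 0.1. fail to reject H0.

H = 3.4011, df = 3, p = 0.333817, fail to reject H0.


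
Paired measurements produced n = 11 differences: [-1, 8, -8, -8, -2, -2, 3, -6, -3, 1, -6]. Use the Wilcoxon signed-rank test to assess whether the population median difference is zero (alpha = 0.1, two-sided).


Step 1: Drop any zero differences (none here) and take |d_i|.
|d| = [1, 8, 8, 8, 2, 2, 3, 6, 3, 1, 6]
Step 2: Midrank |d_i| (ties get averaged ranks).
ranks: |1|->1.5, |8|->10, |8|->10, |8|->10, |2|->3.5, |2|->3.5, |3|->5.5, |6|->7.5, |3|->5.5, |1|->1.5, |6|->7.5
Step 3: Attach original signs; sum ranks with positive sign and with negative sign.
W+ = 10 + 5.5 + 1.5 = 17
W- = 1.5 + 10 + 10 + 3.5 + 3.5 + 7.5 + 5.5 + 7.5 = 49
(Check: W+ + W- = 66 should equal n(n+1)/2 = 66.)
Step 4: Test statistic W = min(W+, W-) = 17.
Step 5: Ties in |d|, so use the tie-corrected normal approximation.
        E[W] = n(n+1)/4 = 11*12/4 = 33.
        Tie groups: |d|=1 (t=2), |d|=2 (t=2), |d|=3 (t=2), |d|=6 (t=2), |d|=8 (t=3); sum(t^3 - t) = 48.
        Var[W] = n(n+1)(2n+1)/24 - sum(t^3-t)/48 = 3036/24 - 48/48 = 125.5.
        z = (W - E[W]) / sqrt(Var[W]) = (17 - 33) / 11.2027 = -1.4282.
        Two-sided p = 2*Phi(z) = 0.153226.
Step 6: alpha = 0.1. fail to reject H0.

W+ = 17, W- = 49, W = min = 17, p = 0.153226, fail to reject H0.


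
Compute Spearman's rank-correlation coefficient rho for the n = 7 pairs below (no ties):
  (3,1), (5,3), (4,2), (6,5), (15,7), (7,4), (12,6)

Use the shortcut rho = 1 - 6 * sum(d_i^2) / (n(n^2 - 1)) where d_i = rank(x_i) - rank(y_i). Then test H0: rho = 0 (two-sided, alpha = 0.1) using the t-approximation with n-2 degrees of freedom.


Step 1: Rank x and y separately (midranks; no ties here).
rank(x): 3->1, 5->3, 4->2, 6->4, 15->7, 7->5, 12->6
rank(y): 1->1, 3->3, 2->2, 5->5, 7->7, 4->4, 6->6
Step 2: d_i = R_x(i) - R_y(i); compute d_i^2.
  (1-1)^2=0, (3-3)^2=0, (2-2)^2=0, (4-5)^2=1, (7-7)^2=0, (5-4)^2=1, (6-6)^2=0
sum(d^2) = 2.
Step 3: rho = 1 - 6*2 / (7*(7^2 - 1)) = 1 - 12/336 = 0.964286.
Step 4: Under H0, t = rho * sqrt((n-2)/(1-rho^2)) = 8.1408 ~ t(5).
Step 5: Two-sided p-value from the t-distribution with 5 df = 0.000454.
Step 6: alpha = 0.1. reject H0.

rho = 0.9643, p = 0.000454, reject H0 at alpha = 0.1.


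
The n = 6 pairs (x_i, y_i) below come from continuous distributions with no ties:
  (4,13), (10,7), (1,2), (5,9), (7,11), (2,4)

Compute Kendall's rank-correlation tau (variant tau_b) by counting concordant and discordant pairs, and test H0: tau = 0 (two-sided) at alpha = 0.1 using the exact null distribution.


Step 1: Enumerate the 15 unordered pairs (i,j) with i<j and classify each by sign(x_j-x_i) * sign(y_j-y_i).
  (1,2):dx=+6,dy=-6->D; (1,3):dx=-3,dy=-11->C; (1,4):dx=+1,dy=-4->D; (1,5):dx=+3,dy=-2->D
  (1,6):dx=-2,dy=-9->C; (2,3):dx=-9,dy=-5->C; (2,4):dx=-5,dy=+2->D; (2,5):dx=-3,dy=+4->D
  (2,6):dx=-8,dy=-3->C; (3,4):dx=+4,dy=+7->C; (3,5):dx=+6,dy=+9->C; (3,6):dx=+1,dy=+2->C
  (4,5):dx=+2,dy=+2->C; (4,6):dx=-3,dy=-5->C; (5,6):dx=-5,dy=-7->C
Step 2: C = 10, D = 5, total pairs = 15.
Step 3: tau = (C - D)/(n(n-1)/2) = (10 - 5)/15 = 0.333333.
Step 4: Exact two-sided p-value (enumerate n! = 720 permutations of y under H0): p = 0.469444.
Step 5: alpha = 0.1. fail to reject H0.

tau_b = 0.3333 (C=10, D=5), p = 0.469444, fail to reject H0.


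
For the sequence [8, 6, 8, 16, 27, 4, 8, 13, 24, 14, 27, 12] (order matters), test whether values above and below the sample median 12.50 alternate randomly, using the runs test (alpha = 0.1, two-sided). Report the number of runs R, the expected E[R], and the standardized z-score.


Step 1: Compute median = 12.50; label A = above, B = below.
Labels in order: BBBAABBAAAAB  (n_A = 6, n_B = 6)
Step 2: Count runs R = 5.
Step 3: Under H0 (random ordering), E[R] = 2*n_A*n_B/(n_A+n_B) + 1 = 2*6*6/12 + 1 = 7.0000.
        Var[R] = 2*n_A*n_B*(2*n_A*n_B - n_A - n_B) / ((n_A+n_B)^2 * (n_A+n_B-1)) = 4320/1584 = 2.7273.
        SD[R] = 1.6514.
Step 4: Continuity-corrected z = (R + 0.5 - E[R]) / SD[R] = (5 + 0.5 - 7.0000) / 1.6514 = -0.9083.
Step 5: Two-sided p-value via normal approximation = 2*(1 - Phi(|z|)) = 0.363722.
Step 6: alpha = 0.1. fail to reject H0.

R = 5, z = -0.9083, p = 0.363722, fail to reject H0.


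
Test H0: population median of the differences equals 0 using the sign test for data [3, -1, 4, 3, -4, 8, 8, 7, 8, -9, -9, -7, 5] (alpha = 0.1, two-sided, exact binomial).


Step 1: Discard zero differences. Original n = 13; n_eff = number of nonzero differences = 13.
Nonzero differences (with sign): +3, -1, +4, +3, -4, +8, +8, +7, +8, -9, -9, -7, +5
Step 2: Count signs: positive = 8, negative = 5.
Step 3: Under H0: P(positive) = 0.5, so the number of positives S ~ Bin(13, 0.5).
Step 4: Two-sided exact p-value = sum of Bin(13,0.5) probabilities at or below the observed probability = 0.581055.
Step 5: alpha = 0.1. fail to reject H0.

n_eff = 13, pos = 8, neg = 5, p = 0.581055, fail to reject H0.


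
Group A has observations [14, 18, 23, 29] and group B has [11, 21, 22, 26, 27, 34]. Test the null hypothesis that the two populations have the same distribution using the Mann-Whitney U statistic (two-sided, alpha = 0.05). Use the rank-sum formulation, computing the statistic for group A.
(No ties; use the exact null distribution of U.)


Step 1: Combine and sort all 10 observations; assign midranks.
sorted (value, group): (11,Y), (14,X), (18,X), (21,Y), (22,Y), (23,X), (26,Y), (27,Y), (29,X), (34,Y)
ranks: 11->1, 14->2, 18->3, 21->4, 22->5, 23->6, 26->7, 27->8, 29->9, 34->10
Step 2: Rank sum for X: R1 = 2 + 3 + 6 + 9 = 20.
Step 3: U_X = R1 - n1(n1+1)/2 = 20 - 4*5/2 = 20 - 10 = 10.
       U_Y = n1*n2 - U_X = 24 - 10 = 14.
Step 4: No ties, so the exact null distribution of U (based on enumerating the C(10,4) = 210 equally likely rank assignments) gives the two-sided p-value.
Step 5: p-value = 0.761905; compare to alpha = 0.05. fail to reject H0.

U_X = 10, p = 0.761905, fail to reject H0 at alpha = 0.05.


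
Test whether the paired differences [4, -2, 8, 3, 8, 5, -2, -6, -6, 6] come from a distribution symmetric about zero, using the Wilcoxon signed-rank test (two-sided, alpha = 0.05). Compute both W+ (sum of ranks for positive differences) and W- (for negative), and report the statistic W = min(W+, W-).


Step 1: Drop any zero differences (none here) and take |d_i|.
|d| = [4, 2, 8, 3, 8, 5, 2, 6, 6, 6]
Step 2: Midrank |d_i| (ties get averaged ranks).
ranks: |4|->4, |2|->1.5, |8|->9.5, |3|->3, |8|->9.5, |5|->5, |2|->1.5, |6|->7, |6|->7, |6|->7
Step 3: Attach original signs; sum ranks with positive sign and with negative sign.
W+ = 4 + 9.5 + 3 + 9.5 + 5 + 7 = 38
W- = 1.5 + 1.5 + 7 + 7 = 17
(Check: W+ + W- = 55 should equal n(n+1)/2 = 55.)
Step 4: Test statistic W = min(W+, W-) = 17.
Step 5: Ties in |d|, so use the tie-corrected normal approximation.
        E[W] = n(n+1)/4 = 10*11/4 = 27.5.
        Tie groups: |d|=2 (t=2), |d|=6 (t=3), |d|=8 (t=2); sum(t^3 - t) = 36.
        Var[W] = n(n+1)(2n+1)/24 - sum(t^3-t)/48 = 2310/24 - 36/48 = 95.5.
        z = (W - E[W]) / sqrt(Var[W]) = (17 - 27.5) / 9.7724 = -1.0745.
        Two-sided p = 2*Phi(z) = 0.282619.
Step 6: alpha = 0.05. fail to reject H0.

W+ = 38, W- = 17, W = min = 17, p = 0.282619, fail to reject H0.


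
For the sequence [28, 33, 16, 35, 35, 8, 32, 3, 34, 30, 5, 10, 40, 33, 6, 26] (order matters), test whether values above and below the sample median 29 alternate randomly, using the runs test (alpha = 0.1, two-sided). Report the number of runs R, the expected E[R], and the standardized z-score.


Step 1: Compute median = 29; label A = above, B = below.
Labels in order: BABAABABAABBAABB  (n_A = 8, n_B = 8)
Step 2: Count runs R = 11.
Step 3: Under H0 (random ordering), E[R] = 2*n_A*n_B/(n_A+n_B) + 1 = 2*8*8/16 + 1 = 9.0000.
        Var[R] = 2*n_A*n_B*(2*n_A*n_B - n_A - n_B) / ((n_A+n_B)^2 * (n_A+n_B-1)) = 14336/3840 = 3.7333.
        SD[R] = 1.9322.
Step 4: Continuity-corrected z = (R - 0.5 - E[R]) / SD[R] = (11 - 0.5 - 9.0000) / 1.9322 = 0.7763.
Step 5: Two-sided p-value via normal approximation = 2*(1 - Phi(|z|)) = 0.437558.
Step 6: alpha = 0.1. fail to reject H0.

R = 11, z = 0.7763, p = 0.437558, fail to reject H0.


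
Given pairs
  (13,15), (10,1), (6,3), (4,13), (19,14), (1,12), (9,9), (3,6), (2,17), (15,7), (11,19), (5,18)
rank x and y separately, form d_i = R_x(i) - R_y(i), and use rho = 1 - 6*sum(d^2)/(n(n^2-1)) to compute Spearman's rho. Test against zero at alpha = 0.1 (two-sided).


Step 1: Rank x and y separately (midranks; no ties here).
rank(x): 13->10, 10->8, 6->6, 4->4, 19->12, 1->1, 9->7, 3->3, 2->2, 15->11, 11->9, 5->5
rank(y): 15->9, 1->1, 3->2, 13->7, 14->8, 12->6, 9->5, 6->3, 17->10, 7->4, 19->12, 18->11
Step 2: d_i = R_x(i) - R_y(i); compute d_i^2.
  (10-9)^2=1, (8-1)^2=49, (6-2)^2=16, (4-7)^2=9, (12-8)^2=16, (1-6)^2=25, (7-5)^2=4, (3-3)^2=0, (2-10)^2=64, (11-4)^2=49, (9-12)^2=9, (5-11)^2=36
sum(d^2) = 278.
Step 3: rho = 1 - 6*278 / (12*(12^2 - 1)) = 1 - 1668/1716 = 0.027972.
Step 4: Under H0, t = rho * sqrt((n-2)/(1-rho^2)) = 0.0885 ~ t(10).
Step 5: Two-sided p-value from the t-distribution with 10 df = 0.931234.
Step 6: alpha = 0.1. fail to reject H0.

rho = 0.0280, p = 0.931234, fail to reject H0 at alpha = 0.1.


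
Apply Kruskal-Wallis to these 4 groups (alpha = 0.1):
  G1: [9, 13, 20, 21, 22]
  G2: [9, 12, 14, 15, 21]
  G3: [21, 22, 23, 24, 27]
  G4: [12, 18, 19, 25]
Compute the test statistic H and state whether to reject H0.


Step 1: Combine all N = 19 observations and assign midranks.
sorted (value, group, rank): (9,G1,1.5), (9,G2,1.5), (12,G2,3.5), (12,G4,3.5), (13,G1,5), (14,G2,6), (15,G2,7), (18,G4,8), (19,G4,9), (20,G1,10), (21,G1,12), (21,G2,12), (21,G3,12), (22,G1,14.5), (22,G3,14.5), (23,G3,16), (24,G3,17), (25,G4,18), (27,G3,19)
Step 2: Sum ranks within each group.
R_1 = 43 (n_1 = 5)
R_2 = 30 (n_2 = 5)
R_3 = 78.5 (n_3 = 5)
R_4 = 38.5 (n_4 = 4)
Step 3: H = 12/(N(N+1)) * sum(R_i^2/n_i) - 3(N+1)
     = 12/(19*20) * (43^2/5 + 30^2/5 + 78.5^2/5 + 38.5^2/4) - 3*20
     = 0.031579 * 2152.81 - 60
     = 7.983553.
Step 4: Ties present; correction factor C = 1 - 42/(19^3 - 19) = 0.993860. Corrected H = 7.983553 / 0.993860 = 8.032877.
Step 5: Under H0, H ~ chi^2(3); p-value = 0.045337.
Step 6: alpha = 0.1. reject H0.

H = 8.0329, df = 3, p = 0.045337, reject H0.


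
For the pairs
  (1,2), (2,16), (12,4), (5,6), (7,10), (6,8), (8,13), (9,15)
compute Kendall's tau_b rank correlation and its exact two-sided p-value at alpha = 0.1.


Step 1: Enumerate the 28 unordered pairs (i,j) with i<j and classify each by sign(x_j-x_i) * sign(y_j-y_i).
  (1,2):dx=+1,dy=+14->C; (1,3):dx=+11,dy=+2->C; (1,4):dx=+4,dy=+4->C; (1,5):dx=+6,dy=+8->C
  (1,6):dx=+5,dy=+6->C; (1,7):dx=+7,dy=+11->C; (1,8):dx=+8,dy=+13->C; (2,3):dx=+10,dy=-12->D
  (2,4):dx=+3,dy=-10->D; (2,5):dx=+5,dy=-6->D; (2,6):dx=+4,dy=-8->D; (2,7):dx=+6,dy=-3->D
  (2,8):dx=+7,dy=-1->D; (3,4):dx=-7,dy=+2->D; (3,5):dx=-5,dy=+6->D; (3,6):dx=-6,dy=+4->D
  (3,7):dx=-4,dy=+9->D; (3,8):dx=-3,dy=+11->D; (4,5):dx=+2,dy=+4->C; (4,6):dx=+1,dy=+2->C
  (4,7):dx=+3,dy=+7->C; (4,8):dx=+4,dy=+9->C; (5,6):dx=-1,dy=-2->C; (5,7):dx=+1,dy=+3->C
  (5,8):dx=+2,dy=+5->C; (6,7):dx=+2,dy=+5->C; (6,8):dx=+3,dy=+7->C; (7,8):dx=+1,dy=+2->C
Step 2: C = 17, D = 11, total pairs = 28.
Step 3: tau = (C - D)/(n(n-1)/2) = (17 - 11)/28 = 0.214286.
Step 4: Exact two-sided p-value (enumerate n! = 40320 permutations of y under H0): p = 0.548413.
Step 5: alpha = 0.1. fail to reject H0.

tau_b = 0.2143 (C=17, D=11), p = 0.548413, fail to reject H0.


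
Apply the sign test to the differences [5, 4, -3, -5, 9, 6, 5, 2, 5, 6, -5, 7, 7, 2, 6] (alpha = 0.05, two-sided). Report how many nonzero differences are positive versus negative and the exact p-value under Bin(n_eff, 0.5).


Step 1: Discard zero differences. Original n = 15; n_eff = number of nonzero differences = 15.
Nonzero differences (with sign): +5, +4, -3, -5, +9, +6, +5, +2, +5, +6, -5, +7, +7, +2, +6
Step 2: Count signs: positive = 12, negative = 3.
Step 3: Under H0: P(positive) = 0.5, so the number of positives S ~ Bin(15, 0.5).
Step 4: Two-sided exact p-value = sum of Bin(15,0.5) probabilities at or below the observed probability = 0.035156.
Step 5: alpha = 0.05. reject H0.

n_eff = 15, pos = 12, neg = 3, p = 0.035156, reject H0.


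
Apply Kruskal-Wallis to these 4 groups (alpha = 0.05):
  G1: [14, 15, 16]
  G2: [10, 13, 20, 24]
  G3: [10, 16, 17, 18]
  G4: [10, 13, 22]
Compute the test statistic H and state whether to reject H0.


Step 1: Combine all N = 14 observations and assign midranks.
sorted (value, group, rank): (10,G2,2), (10,G3,2), (10,G4,2), (13,G2,4.5), (13,G4,4.5), (14,G1,6), (15,G1,7), (16,G1,8.5), (16,G3,8.5), (17,G3,10), (18,G3,11), (20,G2,12), (22,G4,13), (24,G2,14)
Step 2: Sum ranks within each group.
R_1 = 21.5 (n_1 = 3)
R_2 = 32.5 (n_2 = 4)
R_3 = 31.5 (n_3 = 4)
R_4 = 19.5 (n_4 = 3)
Step 3: H = 12/(N(N+1)) * sum(R_i^2/n_i) - 3(N+1)
     = 12/(14*15) * (21.5^2/3 + 32.5^2/4 + 31.5^2/4 + 19.5^2/3) - 3*15
     = 0.057143 * 792.958 - 45
     = 0.311905.
Step 4: Ties present; correction factor C = 1 - 36/(14^3 - 14) = 0.986813. Corrected H = 0.311905 / 0.986813 = 0.316073.
Step 5: Under H0, H ~ chi^2(3); p-value = 0.956978.
Step 6: alpha = 0.05. fail to reject H0.

H = 0.3161, df = 3, p = 0.956978, fail to reject H0.


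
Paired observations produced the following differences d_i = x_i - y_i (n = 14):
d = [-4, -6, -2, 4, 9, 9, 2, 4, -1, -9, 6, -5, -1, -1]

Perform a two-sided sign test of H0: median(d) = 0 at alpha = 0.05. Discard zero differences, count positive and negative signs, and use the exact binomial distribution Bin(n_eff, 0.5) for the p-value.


Step 1: Discard zero differences. Original n = 14; n_eff = number of nonzero differences = 14.
Nonzero differences (with sign): -4, -6, -2, +4, +9, +9, +2, +4, -1, -9, +6, -5, -1, -1
Step 2: Count signs: positive = 6, negative = 8.
Step 3: Under H0: P(positive) = 0.5, so the number of positives S ~ Bin(14, 0.5).
Step 4: Two-sided exact p-value = sum of Bin(14,0.5) probabilities at or below the observed probability = 0.790527.
Step 5: alpha = 0.05. fail to reject H0.

n_eff = 14, pos = 6, neg = 8, p = 0.790527, fail to reject H0.


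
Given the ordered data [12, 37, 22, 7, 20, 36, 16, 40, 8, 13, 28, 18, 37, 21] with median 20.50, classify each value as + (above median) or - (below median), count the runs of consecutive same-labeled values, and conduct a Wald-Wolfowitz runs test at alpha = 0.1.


Step 1: Compute median = 20.50; label A = above, B = below.
Labels in order: BAABBABABBABAA  (n_A = 7, n_B = 7)
Step 2: Count runs R = 10.
Step 3: Under H0 (random ordering), E[R] = 2*n_A*n_B/(n_A+n_B) + 1 = 2*7*7/14 + 1 = 8.0000.
        Var[R] = 2*n_A*n_B*(2*n_A*n_B - n_A - n_B) / ((n_A+n_B)^2 * (n_A+n_B-1)) = 8232/2548 = 3.2308.
        SD[R] = 1.7974.
Step 4: Continuity-corrected z = (R - 0.5 - E[R]) / SD[R] = (10 - 0.5 - 8.0000) / 1.7974 = 0.8345.
Step 5: Two-sided p-value via normal approximation = 2*(1 - Phi(|z|)) = 0.403986.
Step 6: alpha = 0.1. fail to reject H0.

R = 10, z = 0.8345, p = 0.403986, fail to reject H0.


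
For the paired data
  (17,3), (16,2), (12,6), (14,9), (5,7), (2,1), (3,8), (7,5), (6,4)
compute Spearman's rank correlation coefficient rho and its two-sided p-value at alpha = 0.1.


Step 1: Rank x and y separately (midranks; no ties here).
rank(x): 17->9, 16->8, 12->6, 14->7, 5->3, 2->1, 3->2, 7->5, 6->4
rank(y): 3->3, 2->2, 6->6, 9->9, 7->7, 1->1, 8->8, 5->5, 4->4
Step 2: d_i = R_x(i) - R_y(i); compute d_i^2.
  (9-3)^2=36, (8-2)^2=36, (6-6)^2=0, (7-9)^2=4, (3-7)^2=16, (1-1)^2=0, (2-8)^2=36, (5-5)^2=0, (4-4)^2=0
sum(d^2) = 128.
Step 3: rho = 1 - 6*128 / (9*(9^2 - 1)) = 1 - 768/720 = -0.066667.
Step 4: Under H0, t = rho * sqrt((n-2)/(1-rho^2)) = -0.1768 ~ t(7).
Step 5: Two-sided p-value from the t-distribution with 7 df = 0.864690.
Step 6: alpha = 0.1. fail to reject H0.

rho = -0.0667, p = 0.864690, fail to reject H0 at alpha = 0.1.


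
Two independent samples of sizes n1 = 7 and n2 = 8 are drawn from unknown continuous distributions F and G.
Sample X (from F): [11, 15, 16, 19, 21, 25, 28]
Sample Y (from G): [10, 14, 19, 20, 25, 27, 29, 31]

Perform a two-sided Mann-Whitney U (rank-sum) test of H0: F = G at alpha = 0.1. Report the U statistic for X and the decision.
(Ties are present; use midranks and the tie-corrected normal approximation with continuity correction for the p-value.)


Step 1: Combine and sort all 15 observations; assign midranks.
sorted (value, group): (10,Y), (11,X), (14,Y), (15,X), (16,X), (19,X), (19,Y), (20,Y), (21,X), (25,X), (25,Y), (27,Y), (28,X), (29,Y), (31,Y)
ranks: 10->1, 11->2, 14->3, 15->4, 16->5, 19->6.5, 19->6.5, 20->8, 21->9, 25->10.5, 25->10.5, 27->12, 28->13, 29->14, 31->15
Step 2: Rank sum for X: R1 = 2 + 4 + 5 + 6.5 + 9 + 10.5 + 13 = 50.
Step 3: U_X = R1 - n1(n1+1)/2 = 50 - 7*8/2 = 50 - 28 = 22.
       U_Y = n1*n2 - U_X = 56 - 22 = 34.
Step 4: Ties are present, so use the tie-corrected normal approximation (with continuity correction) for the p-value.
Step 5: p-value = 0.523707; compare to alpha = 0.1. fail to reject H0.

U_X = 22, p = 0.523707, fail to reject H0 at alpha = 0.1.
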